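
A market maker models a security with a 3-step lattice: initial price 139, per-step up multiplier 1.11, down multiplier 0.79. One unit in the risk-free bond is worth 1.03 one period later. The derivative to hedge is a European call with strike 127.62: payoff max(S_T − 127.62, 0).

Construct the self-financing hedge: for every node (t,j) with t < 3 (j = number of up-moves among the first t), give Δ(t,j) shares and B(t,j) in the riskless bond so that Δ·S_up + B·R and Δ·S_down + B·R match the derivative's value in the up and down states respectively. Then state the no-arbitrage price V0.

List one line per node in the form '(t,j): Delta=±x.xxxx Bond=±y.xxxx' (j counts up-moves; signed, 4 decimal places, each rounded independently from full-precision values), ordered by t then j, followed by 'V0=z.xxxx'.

(0,0): Delta=0.7143 Bond=-72.1986
(1,0): Delta=0.1591 Bond=-13.3983
(1,1): Delta=0.8460 Bond=-94.6867
(2,0): Delta=0.0000 Bond=0.0000
(2,1): Delta=0.1968 Bond=-18.4003
(2,2): Delta=1.0000 Bond=-123.9029
V0=27.0861

Since d<R<u, set p* = (R−d)/(u−d) = 0.7500; price each node as the discounted p*-expectation of its children.
At expiry t=3: V(3,0)=0.0000, V(3,1)=0.0000, V(3,2)=7.6769, V(3,3)=62.4807
Node (2,0) S=86.7499: V=(p*·0.0000+(1−p*)·0.0000)/1.03=0.0000; Δ=(0.0000−0.0000)/(96.2924−68.5324)=0.0000; B=V−Δ·S=0.0000
Node (2,1) S=121.8891: V=(p*·7.6769+(1−p*)·0.0000)/1.03=5.5900; Δ=(7.6769−0.0000)/(135.2969−96.2924)=0.1968; B=V−Δ·S=-18.4003
Node (2,2) S=171.2619: V=(p*·62.4807+(1−p*)·7.6769)/1.03=47.3590; Δ=(62.4807−7.6769)/(190.1007−135.2969)=1.0000; B=V−Δ·S=-123.9029
Node (1,0) S=109.8100: V=(p*·5.5900+(1−p*)·0.0000)/1.03=4.0704; Δ=(5.5900−0.0000)/(121.8891−86.7499)=0.1591; B=V−Δ·S=-13.3983
Node (1,1) S=154.2900: V=(p*·47.3590+(1−p*)·5.5900)/1.03=35.8415; Δ=(47.3590−5.5900)/(171.2619−121.8891)=0.8460; B=V−Δ·S=-94.6867
Node (0,0) S=139.0000: V=(p*·35.8415+(1−p*)·4.0704)/1.03=27.0861; Δ=(35.8415−4.0704)/(154.2900−109.8100)=0.7143; B=V−Δ·S=-72.1986
The time-0 hedge costs 27.0861, which is the no-arbitrage price.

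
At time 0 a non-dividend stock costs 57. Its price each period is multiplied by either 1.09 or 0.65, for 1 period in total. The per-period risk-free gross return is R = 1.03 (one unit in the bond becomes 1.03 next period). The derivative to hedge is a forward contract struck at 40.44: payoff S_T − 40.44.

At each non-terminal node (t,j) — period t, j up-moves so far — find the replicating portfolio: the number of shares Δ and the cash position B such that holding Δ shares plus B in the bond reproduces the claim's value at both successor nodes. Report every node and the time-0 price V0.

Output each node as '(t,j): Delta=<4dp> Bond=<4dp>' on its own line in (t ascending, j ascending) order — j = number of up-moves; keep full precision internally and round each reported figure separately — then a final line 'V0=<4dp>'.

(0,0): Delta=1.0000 Bond=-39.2621
V0=17.7379

The replicating-portfolio and risk-neutral prices coincide; use p* = (1.03−0.65)/(1.09−0.65) = 0.8636 for the latter.
Terminal values V(1,·): V(1,0)=-3.3900, V(1,1)=21.6900
  t=0,j=0: stock 57.0000 → up 62.1300 (V=21.6900), down 37.0500 (V=-3.3900). Price 17.7379; hedge Δ=1.0000, bond B=-39.2621.
Self-financing check: at every node Δ·S+B equals the discounted successor values.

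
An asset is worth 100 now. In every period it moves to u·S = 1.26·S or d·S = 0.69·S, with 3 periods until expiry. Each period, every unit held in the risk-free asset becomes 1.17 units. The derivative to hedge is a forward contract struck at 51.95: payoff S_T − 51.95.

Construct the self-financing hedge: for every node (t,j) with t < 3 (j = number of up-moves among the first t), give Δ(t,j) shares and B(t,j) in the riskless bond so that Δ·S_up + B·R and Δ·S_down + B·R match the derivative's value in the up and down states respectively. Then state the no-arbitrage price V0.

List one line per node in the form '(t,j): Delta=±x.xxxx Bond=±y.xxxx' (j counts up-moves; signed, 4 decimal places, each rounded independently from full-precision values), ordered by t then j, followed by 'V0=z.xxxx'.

Since d<R<u, set p* = (R−d)/(u−d) = 0.8421; price each node as the discounted p*-expectation of its children.
Payoff layer (t=3): V(3,0)=-19.0991, V(3,1)=8.0386, V(3,2)=57.5944, V(3,3)=148.0876
  t=2,j=0: stock 47.6100 → up 59.9886 (V=8.0386), down 32.8509 (V=-19.0991). Price 3.2083; hedge Δ=1.0000, bond B=-44.4017.
  t=2,j=1: stock 86.9400 → up 109.5444 (V=57.5944), down 59.9886 (V=8.0386). Price 42.5383; hedge Δ=1.0000, bond B=-44.4017.
  t=2,j=2: stock 158.7600 → up 200.0376 (V=148.0876), down 109.5444 (V=57.5944). Price 114.3583; hedge Δ=1.0000, bond B=-44.4017.
  t=1,j=0: stock 69.0000 → up 86.9400 (V=42.5383), down 47.6100 (V=3.2083). Price 31.0498; hedge Δ=1.0000, bond B=-37.9502.
  t=1,j=1: stock 126.0000 → up 158.7600 (V=114.3583), down 86.9400 (V=42.5383). Price 88.0498; hedge Δ=1.0000, bond B=-37.9502.
  t=0,j=0: stock 100.0000 → up 126.0000 (V=88.0498), down 69.0000 (V=31.0498). Price 67.5639; hedge Δ=1.0000, bond B=-32.4361.
Check: Δ(0,0)·S0 + B(0,0) = 67.5639 = V0.

(0,0): Delta=1.0000 Bond=-32.4361
(1,0): Delta=1.0000 Bond=-37.9502
(1,1): Delta=1.0000 Bond=-37.9502
(2,0): Delta=1.0000 Bond=-44.4017
(2,1): Delta=1.0000 Bond=-44.4017
(2,2): Delta=1.0000 Bond=-44.4017
V0=67.5639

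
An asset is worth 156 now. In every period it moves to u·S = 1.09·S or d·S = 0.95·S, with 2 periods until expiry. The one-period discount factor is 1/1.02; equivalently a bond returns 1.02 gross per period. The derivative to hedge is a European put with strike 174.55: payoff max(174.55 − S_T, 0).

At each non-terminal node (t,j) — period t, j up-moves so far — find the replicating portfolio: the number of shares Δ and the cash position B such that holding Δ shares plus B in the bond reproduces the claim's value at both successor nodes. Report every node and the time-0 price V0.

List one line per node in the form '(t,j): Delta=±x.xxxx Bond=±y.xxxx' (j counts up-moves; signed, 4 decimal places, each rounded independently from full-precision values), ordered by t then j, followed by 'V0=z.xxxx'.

The replicating-portfolio and risk-neutral prices coincide; use p* = (1.02−0.95)/(1.09−0.95) = 0.5000 for the latter.
Terminal values V(2,·): V(2,0)=33.7600, V(2,1)=13.0120, V(2,2)=0.0000
  t=1,j=0: stock 148.2000 → up 161.5380 (V=13.0120), down 140.7900 (V=33.7600). Price 22.9275; hedge Δ=-1.0000, bond B=171.1275.
  t=1,j=1: stock 170.0400 → up 185.3436 (V=0.0000), down 161.5380 (V=13.0120). Price 6.3784; hedge Δ=-0.5466, bond B=99.3213.
  t=0,j=0: stock 156.0000 → up 170.0400 (V=6.3784), down 148.2000 (V=22.9275). Price 14.3656; hedge Δ=-0.7577, bond B=132.5729.
Check: Δ(0,0)·S0 + B(0,0) = 14.3656 = V0.

(0,0): Delta=-0.7577 Bond=132.5729
(1,0): Delta=-1.0000 Bond=171.1275
(1,1): Delta=-0.5466 Bond=99.3213
V0=14.3656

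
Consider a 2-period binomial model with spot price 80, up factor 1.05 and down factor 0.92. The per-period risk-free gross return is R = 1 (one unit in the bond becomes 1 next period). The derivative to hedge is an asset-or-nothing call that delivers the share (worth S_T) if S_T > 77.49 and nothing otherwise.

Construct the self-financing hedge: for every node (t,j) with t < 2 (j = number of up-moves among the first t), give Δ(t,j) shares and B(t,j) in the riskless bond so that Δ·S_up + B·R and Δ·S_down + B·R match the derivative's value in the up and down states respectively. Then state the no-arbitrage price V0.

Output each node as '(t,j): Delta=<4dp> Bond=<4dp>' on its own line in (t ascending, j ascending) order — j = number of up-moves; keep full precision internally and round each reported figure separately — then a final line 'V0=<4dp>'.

Under the risk-neutral measure, an up-move has probability p* = (R−d)/(u−d) = 0.6154 and values discount at R = 1.
Terminal payoffs: V(2,0)=0.0000, V(2,1)=0.0000, V(2,2)=88.2000
(1,0): S=73.6000. Δ = (V_up−V_dn)/(S_up−S_dn) = (0.0000−0.0000)/(77.2800−67.7120) = 0.0000. V = [p*·0.0000 + (1−p*)·0.0000]/1 = 0.0000. B = V − Δ·S = 0.0000.
(1,1): S=84.0000. Δ = (V_up−V_dn)/(S_up−S_dn) = (88.2000−0.0000)/(88.2000−77.2800) = 8.0769. V = [p*·88.2000 + (1−p*)·0.0000]/1 = 54.2769. B = V − Δ·S = -624.1846.
(0,0): S=80.0000. Δ = (V_up−V_dn)/(S_up−S_dn) = (54.2769−0.0000)/(84.0000−73.6000) = 5.2189. V = [p*·54.2769 + (1−p*)·0.0000]/1 = 33.4012. B = V − Δ·S = -384.1136.
The time-0 hedge costs 33.4012, which is the no-arbitrage price.

(0,0): Delta=5.2189 Bond=-384.1136
(1,0): Delta=0.0000 Bond=0.0000
(1,1): Delta=8.0769 Bond=-624.1846
V0=33.4012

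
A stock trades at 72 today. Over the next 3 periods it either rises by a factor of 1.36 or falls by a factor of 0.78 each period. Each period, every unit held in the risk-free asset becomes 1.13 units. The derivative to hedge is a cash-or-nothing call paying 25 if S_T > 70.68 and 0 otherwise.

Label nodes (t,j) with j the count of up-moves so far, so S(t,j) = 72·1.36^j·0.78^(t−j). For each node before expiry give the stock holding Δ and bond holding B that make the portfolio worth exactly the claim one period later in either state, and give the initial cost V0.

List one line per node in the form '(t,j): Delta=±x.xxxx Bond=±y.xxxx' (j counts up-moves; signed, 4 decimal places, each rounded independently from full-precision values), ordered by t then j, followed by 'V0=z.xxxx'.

Since d<R<u, set p* = (R−d)/(u−d) = 0.6034; price each node as the discounted p*-expectation of its children.
Payoff layer (t=3): V(3,0)=0.0000, V(3,1)=0.0000, V(3,2)=25.0000, V(3,3)=25.0000
Node (2,0) S=43.8048: V=(p*·0.0000+(1−p*)·0.0000)/1.13=0.0000; Δ=(0.0000−0.0000)/(59.5745−34.1677)=0.0000; B=V−Δ·S=0.0000
Node (2,1) S=76.3776: V=(p*·25.0000+(1−p*)·0.0000)/1.13=13.3506; Δ=(25.0000−0.0000)/(103.8735−59.5745)=0.5643; B=V−Δ·S=-29.7528
Node (2,2) S=133.1712: V=(p*·25.0000+(1−p*)·25.0000)/1.13=22.1239; Δ=(25.0000−25.0000)/(181.1128−103.8735)=0.0000; B=V−Δ·S=22.1239
Node (1,0) S=56.1600: V=(p*·13.3506+(1−p*)·0.0000)/1.13=7.1296; Δ=(13.3506−0.0000)/(76.3776−43.8048)=0.4099; B=V−Δ·S=-15.8888
Node (1,1) S=97.9200: V=(p*·22.1239+(1−p*)·13.3506)/1.13=16.4999; Δ=(22.1239−13.3506)/(133.1712−76.3776)=0.1545; B=V−Δ·S=1.3735
Node (0,0) S=72.0000: V=(p*·16.4999+(1−p*)·7.1296)/1.13=11.3133; Δ=(16.4999−7.1296)/(97.9200−56.1600)=0.2244; B=V−Δ·S=-4.8424
The time-0 hedge costs 11.3133, which is the no-arbitrage price.

(0,0): Delta=0.2244 Bond=-4.8424
(1,0): Delta=0.4099 Bond=-15.8888
(1,1): Delta=0.1545 Bond=1.3735
(2,0): Delta=0.0000 Bond=0.0000
(2,1): Delta=0.5643 Bond=-29.7528
(2,2): Delta=0.0000 Bond=22.1239
V0=11.3133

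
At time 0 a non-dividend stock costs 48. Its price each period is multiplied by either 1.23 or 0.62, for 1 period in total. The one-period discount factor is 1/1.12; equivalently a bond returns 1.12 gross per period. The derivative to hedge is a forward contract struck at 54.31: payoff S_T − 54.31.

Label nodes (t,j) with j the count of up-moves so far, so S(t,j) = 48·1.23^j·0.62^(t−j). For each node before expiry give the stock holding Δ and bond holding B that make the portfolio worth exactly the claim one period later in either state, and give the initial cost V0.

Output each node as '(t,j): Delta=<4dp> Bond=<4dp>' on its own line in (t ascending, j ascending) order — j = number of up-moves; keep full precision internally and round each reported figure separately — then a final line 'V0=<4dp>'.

Since d<R<u, set p* = (R−d)/(u−d) = 0.8197; price each node as the discounted p*-expectation of its children.
Payoff layer (t=1): V(1,0)=-24.5500, V(1,1)=4.7300
Node (0,0) S=48.0000: V=(p*·4.7300+(1−p*)·-24.5500)/1.12=-0.4911; Δ=(4.7300−-24.5500)/(59.0400−29.7600)=1.0000; B=V−Δ·S=-48.4911
Self-financing check: at every node Δ·S+B equals the discounted successor values.

(0,0): Delta=1.0000 Bond=-48.4911
V0=-0.4911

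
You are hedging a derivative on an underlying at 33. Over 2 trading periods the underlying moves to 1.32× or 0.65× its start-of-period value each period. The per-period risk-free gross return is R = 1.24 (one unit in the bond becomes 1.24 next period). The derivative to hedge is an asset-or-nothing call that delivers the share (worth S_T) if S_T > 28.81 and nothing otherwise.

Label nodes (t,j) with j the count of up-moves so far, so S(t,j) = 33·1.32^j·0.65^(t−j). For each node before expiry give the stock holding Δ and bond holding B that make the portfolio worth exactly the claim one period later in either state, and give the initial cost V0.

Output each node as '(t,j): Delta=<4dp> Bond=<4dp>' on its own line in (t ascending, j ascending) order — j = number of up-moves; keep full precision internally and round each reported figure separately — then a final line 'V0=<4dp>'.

No-arbitrage ⇒ martingale measure with p* = (R−d)/(u−d) = 0.8806.
At expiry t=2: V(2,0)=0.0000, V(2,1)=0.0000, V(2,2)=57.4992
(1,0): S=21.4500. Δ = (V_up−V_dn)/(S_up−S_dn) = (0.0000−0.0000)/(28.3140−13.9425) = 0.0000. V = [p*·0.0000 + (1−p*)·0.0000]/1.24 = 0.0000. B = V − Δ·S = 0.0000.
(1,1): S=43.5600. Δ = (V_up−V_dn)/(S_up−S_dn) = (57.4992−0.0000)/(57.4992−28.3140) = 1.9701. V = [p*·57.4992 + (1−p*)·0.0000]/1.24 = 40.8336. B = V − Δ·S = -44.9861.
(0,0): S=33.0000. Δ = (V_up−V_dn)/(S_up−S_dn) = (40.8336−0.0000)/(43.5600−21.4500) = 1.8468. V = [p*·40.8336 + (1−p*)·0.0000]/1.24 = 28.9983. B = V − Δ·S = -31.9473.
The time-0 hedge costs 28.9983, which is the no-arbitrage price.

(0,0): Delta=1.8468 Bond=-31.9473
(1,0): Delta=0.0000 Bond=0.0000
(1,1): Delta=1.9701 Bond=-44.9861
V0=28.9983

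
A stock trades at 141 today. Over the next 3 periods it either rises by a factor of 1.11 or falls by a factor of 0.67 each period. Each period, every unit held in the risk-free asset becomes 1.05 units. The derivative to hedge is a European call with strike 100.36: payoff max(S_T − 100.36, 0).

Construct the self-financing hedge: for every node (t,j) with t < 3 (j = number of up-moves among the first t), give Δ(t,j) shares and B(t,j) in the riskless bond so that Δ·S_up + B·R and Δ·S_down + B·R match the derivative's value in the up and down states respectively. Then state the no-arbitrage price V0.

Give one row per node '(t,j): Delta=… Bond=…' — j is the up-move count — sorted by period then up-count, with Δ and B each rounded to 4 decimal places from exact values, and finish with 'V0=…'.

(0,0): Delta=0.8888 Bond=-69.6313
(1,0): Delta=0.3173 Bond=-19.1286
(1,1): Delta=0.9432 Bond=-81.6367
(2,0): Delta=0.0000 Bond=0.0000
(2,1): Delta=0.3476 Bond=-23.2564
(2,2): Delta=1.0000 Bond=-95.5810
V0=55.6850

Since d<R<u, set p* = (R−d)/(u−d) = 0.8636; price each node as the discounted p*-expectation of its children.
At expiry t=3: V(3,0)=0.0000, V(3,1)=0.0000, V(3,2)=16.0365, V(3,3)=92.4760
  t=2,j=0: stock 63.2949 → up 70.2573 (V=0.0000), down 42.4076 (V=0.0000). Price 0.0000; hedge Δ=0.0000, bond B=0.0000.
  t=2,j=1: stock 104.8617 → up 116.3965 (V=16.0365), down 70.2573 (V=0.0000). Price 13.1902; hedge Δ=0.3476, bond B=-23.2564.
  t=2,j=2: stock 173.7261 → up 192.8360 (V=92.4760), down 116.3965 (V=16.0365). Price 78.1451; hedge Δ=1.0000, bond B=-95.5810.
  t=1,j=0: stock 94.4700 → up 104.8617 (V=13.1902), down 63.2949 (V=0.0000). Price 10.8491; hedge Δ=0.3173, bond B=-19.1286.
  t=1,j=1: stock 156.5100 → up 173.7261 (V=78.1451), down 104.8617 (V=13.1902). Price 65.9882; hedge Δ=0.9432, bond B=-81.6367.
  t=0,j=0: stock 141.0000 → up 156.5100 (V=65.9882), down 94.4700 (V=10.8491). Price 55.6850; hedge Δ=0.8888, bond B=-69.6313.
Root portfolio cost Δ·141+B reproduces V0=55.6850.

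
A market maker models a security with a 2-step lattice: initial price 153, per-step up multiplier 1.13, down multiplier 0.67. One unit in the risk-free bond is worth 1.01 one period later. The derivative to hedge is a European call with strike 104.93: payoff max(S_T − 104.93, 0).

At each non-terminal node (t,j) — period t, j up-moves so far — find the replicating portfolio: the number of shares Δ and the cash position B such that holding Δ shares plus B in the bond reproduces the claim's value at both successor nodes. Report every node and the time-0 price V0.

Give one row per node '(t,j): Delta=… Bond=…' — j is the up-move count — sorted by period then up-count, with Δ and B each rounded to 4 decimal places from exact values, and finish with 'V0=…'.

The replicating-portfolio and risk-neutral prices coincide; use p* = (1.01−0.67)/(1.13−0.67) = 0.7391 for the latter.
Terminal values V(2,·): V(2,0)=0.0000, V(2,1)=10.9063, V(2,2)=90.4357
Node (1,0) S=102.5100: V=(p*·10.9063+(1−p*)·0.0000)/1.01=7.9814; Δ=(10.9063−0.0000)/(115.8363−68.6817)=0.2313; B=V−Δ·S=-15.7280
Node (1,1) S=172.8900: V=(p*·90.4357+(1−p*)·10.9063)/1.01=68.9989; Δ=(90.4357−10.9063)/(195.3657−115.8363)=1.0000; B=V−Δ·S=-103.8911
Node (0,0) S=153.0000: V=(p*·68.9989+(1−p*)·7.9814)/1.01=52.5557; Δ=(68.9989−7.9814)/(172.8900−102.5100)=0.8670; B=V−Δ·S=-80.0911
Self-financing check: at every node Δ·S+B equals the discounted successor values.

(0,0): Delta=0.8670 Bond=-80.0911
(1,0): Delta=0.2313 Bond=-15.7280
(1,1): Delta=1.0000 Bond=-103.8911
V0=52.5557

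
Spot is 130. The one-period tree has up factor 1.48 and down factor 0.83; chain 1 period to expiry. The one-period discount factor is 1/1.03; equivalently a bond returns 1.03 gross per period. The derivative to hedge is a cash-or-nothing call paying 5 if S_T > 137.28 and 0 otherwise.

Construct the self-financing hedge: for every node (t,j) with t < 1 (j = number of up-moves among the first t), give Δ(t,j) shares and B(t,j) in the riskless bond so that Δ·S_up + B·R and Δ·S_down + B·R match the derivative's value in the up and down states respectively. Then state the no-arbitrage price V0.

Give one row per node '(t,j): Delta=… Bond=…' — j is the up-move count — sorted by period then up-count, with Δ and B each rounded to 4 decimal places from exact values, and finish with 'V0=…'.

Risk-neutral probability p* = (R−d)/(u−d) = (1.03−0.83)/(1.48−0.83) = 0.3077.
Terminal payoffs: V(1,0)=0.0000, V(1,1)=5.0000
(0,0): S=130.0000. Δ = (V_up−V_dn)/(S_up−S_dn) = (5.0000−0.0000)/(192.4000−107.9000) = 0.0592. V = [p*·5.0000 + (1−p*)·0.0000]/1.03 = 1.4937. B = V − Δ·S = -6.1987.
Each (Δ,B) replicates both successor values, so the strategy is self-financing and V0 is arbitrage-free.

(0,0): Delta=0.0592 Bond=-6.1987
V0=1.4937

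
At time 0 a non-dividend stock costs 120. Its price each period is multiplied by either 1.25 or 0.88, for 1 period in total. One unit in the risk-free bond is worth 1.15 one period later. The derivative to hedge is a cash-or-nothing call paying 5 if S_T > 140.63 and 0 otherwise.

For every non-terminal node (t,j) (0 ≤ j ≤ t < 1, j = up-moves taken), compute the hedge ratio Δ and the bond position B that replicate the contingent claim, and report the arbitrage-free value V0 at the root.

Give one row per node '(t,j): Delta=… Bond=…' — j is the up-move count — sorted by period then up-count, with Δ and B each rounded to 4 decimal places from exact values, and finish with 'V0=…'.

(0,0): Delta=0.1126 Bond=-10.3408
V0=3.1727

Since d<R<u, set p* = (R−d)/(u−d) = 0.7297; price each node as the discounted p*-expectation of its children.
Terminal payoffs: V(1,0)=0.0000, V(1,1)=5.0000
(0,0): S=120.0000. Δ = (V_up−V_dn)/(S_up−S_dn) = (5.0000−0.0000)/(150.0000−105.6000) = 0.1126. V = [p*·5.0000 + (1−p*)·0.0000]/1.15 = 3.1727. B = V − Δ·S = -10.3408.
Each (Δ,B) replicates both successor values, so the strategy is self-financing and V0 is arbitrage-free.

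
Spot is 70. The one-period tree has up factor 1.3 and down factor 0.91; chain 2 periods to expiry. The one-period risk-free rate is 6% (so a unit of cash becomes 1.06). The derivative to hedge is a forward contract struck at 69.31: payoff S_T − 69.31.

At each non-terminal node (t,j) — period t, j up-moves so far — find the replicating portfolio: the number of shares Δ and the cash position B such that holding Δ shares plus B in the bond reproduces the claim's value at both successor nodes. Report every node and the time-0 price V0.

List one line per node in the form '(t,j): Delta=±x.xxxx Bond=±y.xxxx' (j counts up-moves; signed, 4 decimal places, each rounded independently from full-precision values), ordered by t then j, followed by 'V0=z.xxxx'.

Under the risk-neutral measure, an up-move has probability p* = (R−d)/(u−d) = 0.3846 and values discount at R = 1.06.
At expiry t=2: V(2,0)=-11.3430, V(2,1)=13.5000, V(2,2)=48.9900
Node (1,0) S=63.7000: V=(p*·13.5000+(1−p*)·-11.3430)/1.06=-1.6868; Δ=(13.5000−-11.3430)/(82.8100−57.9670)=1.0000; B=V−Δ·S=-65.3868
Node (1,1) S=91.0000: V=(p*·48.9900+(1−p*)·13.5000)/1.06=25.6132; Δ=(48.9900−13.5000)/(118.3000−82.8100)=1.0000; B=V−Δ·S=-65.3868
Node (0,0) S=70.0000: V=(p*·25.6132+(1−p*)·-1.6868)/1.06=8.3143; Δ=(25.6132−-1.6868)/(91.0000−63.7000)=1.0000; B=V−Δ·S=-61.6857
Self-financing check: at every node Δ·S+B equals the discounted successor values.

(0,0): Delta=1.0000 Bond=-61.6857
(1,0): Delta=1.0000 Bond=-65.3868
(1,1): Delta=1.0000 Bond=-65.3868
V0=8.3143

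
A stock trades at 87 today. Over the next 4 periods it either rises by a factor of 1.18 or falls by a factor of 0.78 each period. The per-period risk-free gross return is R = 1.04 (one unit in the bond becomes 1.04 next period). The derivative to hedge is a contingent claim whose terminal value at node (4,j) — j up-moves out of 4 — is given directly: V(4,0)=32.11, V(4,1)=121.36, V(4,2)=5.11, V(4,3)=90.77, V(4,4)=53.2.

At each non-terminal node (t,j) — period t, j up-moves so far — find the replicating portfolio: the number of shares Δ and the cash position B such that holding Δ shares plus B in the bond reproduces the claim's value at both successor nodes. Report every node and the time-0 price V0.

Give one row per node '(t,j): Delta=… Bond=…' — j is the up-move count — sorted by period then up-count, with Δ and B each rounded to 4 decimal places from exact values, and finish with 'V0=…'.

(0,0): Delta=0.0956 Bond=42.9684
(1,0): Delta=-0.1965 Bond=64.5068
(1,1): Delta=0.1995 Bond=34.0151
(2,0): Delta=-2.0130 Bond=163.2362
(2,1): Delta=0.4500 Bond=15.3144
(2,2): Delta=0.1103 Bond=46.1779
(3,0): Delta=5.4044 Bond=-136.4688
(3,1): Delta=-4.6531 Bond=334.6611
(3,2): Delta=2.2664 Bond=-155.6990
(3,3): Delta=-0.6571 Bond=157.7226
V0=51.2820

Since d<R<u, set p* = (R−d)/(u−d) = 0.6500; price each node as the discounted p*-expectation of its children.
Payoff layer (t=4): V(4,0)=32.1100, V(4,1)=121.3600, V(4,2)=5.1100, V(4,3)=90.7700, V(4,4)=53.2000
Node (3,0) S=41.2860: V=(p*·121.3600+(1−p*)·32.1100)/1.04=86.6562; Δ=(121.3600−32.1100)/(48.7175−32.2031)=5.4044; B=V−Δ·S=-136.4688
Node (3,1) S=62.4583: V=(p*·5.1100+(1−p*)·121.3600)/1.04=44.0361; Δ=(5.1100−121.3600)/(73.7008−48.7175)=-4.6531; B=V−Δ·S=334.6611
Node (3,2) S=94.4883: V=(p*·90.7700+(1−p*)·5.1100)/1.04=58.4510; Δ=(90.7700−5.1100)/(111.4962−73.7008)=2.2664; B=V−Δ·S=-155.6990
Node (3,3) S=142.9438: V=(p*·53.2000+(1−p*)·90.7700)/1.04=63.7976; Δ=(53.2000−90.7700)/(168.6737−111.4962)=-0.6571; B=V−Δ·S=157.7226
Node (2,0) S=52.9308: V=(p*·44.0361+(1−p*)·86.6562)/1.04=56.6857; Δ=(44.0361−86.6562)/(62.4583−41.2860)=-2.0130; B=V−Δ·S=163.2362
Node (2,1) S=80.0748: V=(p*·58.4510+(1−p*)·44.0361)/1.04=51.3517; Δ=(58.4510−44.0361)/(94.4883−62.4583)=0.4500; B=V−Δ·S=15.3144
Node (2,2) S=121.1388: V=(p*·63.7976+(1−p*)·58.4510)/1.04=59.5445; Δ=(63.7976−58.4510)/(142.9438−94.4883)=0.1103; B=V−Δ·S=46.1779
Node (1,0) S=67.8600: V=(p*·51.3517+(1−p*)·56.6857)/1.04=51.1717; Δ=(51.3517−56.6857)/(80.0748−52.9308)=-0.1965; B=V−Δ·S=64.5068
Node (1,1) S=102.6600: V=(p*·59.5445+(1−p*)·51.3517)/1.04=54.4971; Δ=(59.5445−51.3517)/(121.1388−80.0748)=0.1995; B=V−Δ·S=34.0151
Node (0,0) S=87.0000: V=(p*·54.4971+(1−p*)·51.1717)/1.04=51.2820; Δ=(54.4971−51.1717)/(102.6600−67.8600)=0.0956; B=V−Δ·S=42.9684
Each (Δ,B) replicates both successor values, so the strategy is self-financing and V0 is arbitrage-free.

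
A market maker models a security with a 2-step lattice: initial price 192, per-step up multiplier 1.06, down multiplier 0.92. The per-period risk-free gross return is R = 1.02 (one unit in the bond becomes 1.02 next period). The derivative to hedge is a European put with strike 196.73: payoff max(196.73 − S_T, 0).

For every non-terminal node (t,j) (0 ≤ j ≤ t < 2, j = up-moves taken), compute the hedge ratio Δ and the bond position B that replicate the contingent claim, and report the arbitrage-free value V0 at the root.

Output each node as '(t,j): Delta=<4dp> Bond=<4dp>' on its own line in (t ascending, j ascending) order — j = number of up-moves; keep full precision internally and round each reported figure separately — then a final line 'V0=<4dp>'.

The replicating-portfolio and risk-neutral prices coincide; use p* = (1.02−0.92)/(1.06−0.92) = 0.7143 for the latter.
Terminal values V(2,·): V(2,0)=34.2212, V(2,1)=9.4916, V(2,2)=0.0000
Node (1,0) S=176.6400: V=(p*·9.4916+(1−p*)·34.2212)/1.02=16.2325; Δ=(9.4916−34.2212)/(187.2384−162.5088)=-1.0000; B=V−Δ·S=192.8725
Node (1,1) S=203.5200: V=(p*·0.0000+(1−p*)·9.4916)/1.02=2.6587; Δ=(0.0000−9.4916)/(215.7312−187.2384)=-0.3331; B=V−Δ·S=70.4559
Node (0,0) S=192.0000: V=(p*·2.6587+(1−p*)·16.2325)/1.02=6.4088; Δ=(2.6587−16.2325)/(203.5200−176.6400)=-0.5050; B=V−Δ·S=103.3648
Each (Δ,B) replicates both successor values, so the strategy is self-financing and V0 is arbitrage-free.

(0,0): Delta=-0.5050 Bond=103.3648
(1,0): Delta=-1.0000 Bond=192.8725
(1,1): Delta=-0.3331 Bond=70.4559
V0=6.4088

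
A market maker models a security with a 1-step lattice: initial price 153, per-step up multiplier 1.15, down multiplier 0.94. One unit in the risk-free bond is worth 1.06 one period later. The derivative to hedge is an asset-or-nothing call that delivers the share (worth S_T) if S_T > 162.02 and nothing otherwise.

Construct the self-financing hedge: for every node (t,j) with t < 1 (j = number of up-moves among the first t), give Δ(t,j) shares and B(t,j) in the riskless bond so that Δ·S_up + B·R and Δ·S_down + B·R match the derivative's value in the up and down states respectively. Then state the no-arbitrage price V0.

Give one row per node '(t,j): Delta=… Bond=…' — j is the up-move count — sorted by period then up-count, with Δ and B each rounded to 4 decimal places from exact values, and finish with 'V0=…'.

(0,0): Delta=5.4762 Bond=-743.0054
V0=94.8518

Risk-neutral probability p* = (R−d)/(u−d) = (1.06−0.94)/(1.15−0.94) = 0.5714.
Terminal values V(1,·): V(1,0)=0.0000, V(1,1)=175.9500
(0,0): S=153.0000. Δ = (V_up−V_dn)/(S_up−S_dn) = (175.9500−0.0000)/(175.9500−143.8200) = 5.4762. V = [p*·175.9500 + (1−p*)·0.0000]/1.06 = 94.8518. B = V − Δ·S = -743.0054.
Each (Δ,B) replicates both successor values, so the strategy is self-financing and V0 is arbitrage-free.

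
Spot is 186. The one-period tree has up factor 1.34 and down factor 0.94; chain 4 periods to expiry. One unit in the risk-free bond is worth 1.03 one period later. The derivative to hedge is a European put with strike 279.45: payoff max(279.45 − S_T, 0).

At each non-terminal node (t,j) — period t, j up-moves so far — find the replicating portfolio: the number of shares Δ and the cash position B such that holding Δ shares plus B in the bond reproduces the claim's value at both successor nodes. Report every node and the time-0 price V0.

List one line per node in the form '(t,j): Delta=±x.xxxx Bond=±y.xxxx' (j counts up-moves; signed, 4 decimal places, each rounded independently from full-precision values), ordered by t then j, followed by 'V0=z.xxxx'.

(0,0): Delta=-0.7150 Bond=202.9824
(1,0): Delta=-0.8407 Bond=231.0473
(1,1): Delta=-0.4113 Bond=133.3787
(2,0): Delta=-0.9480 Bond=255.6054
(2,1): Delta=-0.5816 Bond=177.2646
(2,2): Delta=0.0000 Bond=0.0000
(3,0): Delta=-1.0000 Bond=271.3107
(3,1): Delta=-0.8223 Bond=235.5904
(3,2): Delta=0.0000 Bond=0.0000
(3,3): Delta=0.0000 Bond=0.0000
V0=69.9857

Under the risk-neutral measure, an up-move has probability p* = (R−d)/(u−d) = 0.2250 and values discount at R = 1.03.
At expiry t=4: V(4,0)=134.2307, V(4,1)=72.4352, V(4,2)=0.0000, V(4,3)=0.0000, V(4,4)=0.0000
(3,0): S=154.4886. Δ = (V_up−V_dn)/(S_up−S_dn) = (72.4352−134.2307)/(207.0148−145.2193) = -1.0000. V = [p*·72.4352 + (1−p*)·134.2307]/1.03 = 116.8221. B = V − Δ·S = 271.3107.
(3,1): S=220.2285. Δ = (V_up−V_dn)/(S_up−S_dn) = (0.0000−72.4352)/(295.1061−207.0148) = -0.8223. V = [p*·0.0000 + (1−p*)·72.4352]/1.03 = 54.5022. B = V − Δ·S = 235.5904.
(3,2): S=313.9427. Δ = (V_up−V_dn)/(S_up−S_dn) = (0.0000−0.0000)/(420.6832−295.1061) = 0.0000. V = [p*·0.0000 + (1−p*)·0.0000]/1.03 = 0.0000. B = V − Δ·S = 0.0000.
(3,3): S=447.5353. Δ = (V_up−V_dn)/(S_up−S_dn) = (0.0000−0.0000)/(599.6974−420.6832) = 0.0000. V = [p*·0.0000 + (1−p*)·0.0000]/1.03 = 0.0000. B = V − Δ·S = 0.0000.
(2,0): S=164.3496. Δ = (V_up−V_dn)/(S_up−S_dn) = (54.5022−116.8221)/(220.2285−154.4886) = -0.9480. V = [p*·54.5022 + (1−p*)·116.8221]/1.03 = 99.8059. B = V − Δ·S = 255.6054.
(2,1): S=234.2856. Δ = (V_up−V_dn)/(S_up−S_dn) = (0.0000−54.5022)/(313.9427−220.2285) = -0.5816. V = [p*·0.0000 + (1−p*)·54.5022]/1.03 = 41.0090. B = V − Δ·S = 177.2646.
(2,2): S=333.9816. Δ = (V_up−V_dn)/(S_up−S_dn) = (0.0000−0.0000)/(447.5353−313.9427) = 0.0000. V = [p*·0.0000 + (1−p*)·0.0000]/1.03 = 0.0000. B = V − Δ·S = 0.0000.
(1,0): S=174.8400. Δ = (V_up−V_dn)/(S_up−S_dn) = (41.0090−99.8059)/(234.2856−164.3496) = -0.8407. V = [p*·41.0090 + (1−p*)·99.8059]/1.03 = 84.0550. B = V − Δ·S = 231.0473.
(1,1): S=249.2400. Δ = (V_up−V_dn)/(S_up−S_dn) = (0.0000−41.0090)/(333.9816−234.2856) = -0.4113. V = [p*·0.0000 + (1−p*)·41.0090]/1.03 = 30.8563. B = V − Δ·S = 133.3787.
(0,0): S=186.0000. Δ = (V_up−V_dn)/(S_up−S_dn) = (30.8563−84.0550)/(249.2400−174.8400) = -0.7150. V = [p*·30.8563 + (1−p*)·84.0550]/1.03 = 69.9857. B = V − Δ·S = 202.9824.
Self-financing check: at every node Δ·S+B equals the discounted successor values.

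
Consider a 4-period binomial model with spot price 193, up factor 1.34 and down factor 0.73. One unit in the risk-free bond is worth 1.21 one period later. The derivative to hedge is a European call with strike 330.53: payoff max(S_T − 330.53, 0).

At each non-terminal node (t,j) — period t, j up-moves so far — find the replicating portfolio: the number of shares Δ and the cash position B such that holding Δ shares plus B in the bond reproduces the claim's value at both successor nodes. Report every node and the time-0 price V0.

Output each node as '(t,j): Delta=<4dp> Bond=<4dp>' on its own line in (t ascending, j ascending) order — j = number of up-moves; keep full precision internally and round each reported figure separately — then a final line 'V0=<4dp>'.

Since d<R<u, set p* = (R−d)/(u−d) = 0.7869; price each node as the discounted p*-expectation of its children.
At expiry t=4: V(4,0)=0.0000, V(4,1)=0.0000, V(4,2)=0.0000, V(4,3)=8.4660, V(4,4)=291.7366
Node (3,0) S=75.0803: V=(p*·0.0000+(1−p*)·0.0000)/1.21=0.0000; Δ=(0.0000−0.0000)/(100.6076−54.8086)=0.0000; B=V−Δ·S=0.0000
Node (3,1) S=137.8186: V=(p*·0.0000+(1−p*)·0.0000)/1.21=0.0000; Δ=(0.0000−0.0000)/(184.6769−100.6076)=0.0000; B=V−Δ·S=0.0000
Node (3,2) S=252.9821: V=(p*·8.4660+(1−p*)·0.0000)/1.21=5.5056; Δ=(8.4660−0.0000)/(338.9960−184.6769)=0.0549; B=V−Δ·S=-8.3731
Node (3,3) S=464.3781: V=(p*·291.7366+(1−p*)·8.4660)/1.21=191.2128; Δ=(291.7366−8.4660)/(622.2666−338.9960)=1.0000; B=V−Δ·S=-273.1653
Node (2,0) S=102.8497: V=(p*·0.0000+(1−p*)·0.0000)/1.21=0.0000; Δ=(0.0000−0.0000)/(137.8186−75.0803)=0.0000; B=V−Δ·S=0.0000
Node (2,1) S=188.7926: V=(p*·5.5056+(1−p*)·0.0000)/1.21=3.5804; Δ=(5.5056−0.0000)/(252.9821−137.8186)=0.0478; B=V−Δ·S=-5.4452
Node (2,2) S=346.5508: V=(p*·191.2128+(1−p*)·5.5056)/1.21=125.3189; Δ=(191.2128−5.5056)/(464.3781−252.9821)=0.8785; B=V−Δ·S=-179.1191
Node (1,0) S=140.8900: V=(p*·3.5804+(1−p*)·0.0000)/1.21=2.3284; Δ=(3.5804−0.0000)/(188.7926−102.8497)=0.0417; B=V−Δ·S=-3.5411
Node (1,1) S=258.6200: V=(p*·125.3189+(1−p*)·3.5804)/1.21=82.1278; Δ=(125.3189−3.5804)/(346.5508−188.7926)=0.7717; B=V−Δ·S=-117.4435
Node (0,0) S=193.0000: V=(p*·82.1278+(1−p*)·2.3284)/1.21=53.8193; Δ=(82.1278−2.3284)/(258.6200−140.8900)=0.6778; B=V−Δ·S=-76.9994
The time-0 hedge costs 53.8193, which is the no-arbitrage price.

(0,0): Delta=0.6778 Bond=-76.9994
(1,0): Delta=0.0417 Bond=-3.5411
(1,1): Delta=0.7717 Bond=-117.4435
(2,0): Delta=0.0000 Bond=0.0000
(2,1): Delta=0.0478 Bond=-5.4452
(2,2): Delta=0.8785 Bond=-179.1191
(3,0): Delta=0.0000 Bond=0.0000
(3,1): Delta=0.0000 Bond=0.0000
(3,2): Delta=0.0549 Bond=-8.3731
(3,3): Delta=1.0000 Bond=-273.1653
V0=53.8193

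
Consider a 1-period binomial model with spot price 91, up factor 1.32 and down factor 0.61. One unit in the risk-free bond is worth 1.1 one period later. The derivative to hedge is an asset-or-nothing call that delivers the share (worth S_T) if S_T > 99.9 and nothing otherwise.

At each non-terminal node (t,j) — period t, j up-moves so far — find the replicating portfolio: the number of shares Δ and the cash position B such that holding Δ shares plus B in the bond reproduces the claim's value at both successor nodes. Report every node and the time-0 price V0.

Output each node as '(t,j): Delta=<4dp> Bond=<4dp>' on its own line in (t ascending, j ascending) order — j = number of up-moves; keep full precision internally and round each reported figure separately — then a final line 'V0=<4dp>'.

Under the risk-neutral measure, an up-move has probability p* = (R−d)/(u−d) = 0.6901 and values discount at R = 1.1.
Payoff layer (t=1): V(1,0)=0.0000, V(1,1)=120.1200
Node (0,0) S=91.0000: V=(p*·120.1200+(1−p*)·0.0000)/1.1=75.3634; Δ=(120.1200−0.0000)/(120.1200−55.5100)=1.8592; B=V−Δ·S=-93.8197
Self-financing check: at every node Δ·S+B equals the discounted successor values.

(0,0): Delta=1.8592 Bond=-93.8197
V0=75.3634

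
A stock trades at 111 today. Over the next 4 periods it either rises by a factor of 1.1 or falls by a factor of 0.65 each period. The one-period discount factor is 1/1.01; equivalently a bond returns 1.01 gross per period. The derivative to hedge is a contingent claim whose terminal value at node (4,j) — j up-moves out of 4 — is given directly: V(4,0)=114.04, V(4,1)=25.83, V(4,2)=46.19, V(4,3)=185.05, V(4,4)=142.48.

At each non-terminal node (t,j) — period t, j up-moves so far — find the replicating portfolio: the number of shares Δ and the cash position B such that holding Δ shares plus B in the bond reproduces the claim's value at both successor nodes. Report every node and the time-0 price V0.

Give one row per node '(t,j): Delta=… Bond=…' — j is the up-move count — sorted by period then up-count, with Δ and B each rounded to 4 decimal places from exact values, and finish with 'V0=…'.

(0,0): Delta=0.6369 Bond=65.8584
(1,0): Delta=2.7735 Bond=-87.6383
(1,1): Delta=0.3212 Bond=105.0558
(2,0): Delta=-0.0635 Bond=44.5327
(2,1): Delta=3.1926 Bond=-121.7765
(2,2): Delta=-0.1029 Bond=163.0770
(3,0): Delta=-6.4305 Bond=239.0638
(3,1): Delta=0.8770 Bond=-3.5435
(3,2): Delta=3.5346 Bond=-152.8570
(3,3): Delta=-0.6403 Bond=244.0990
V0=136.5503

Under the risk-neutral measure, an up-move has probability p* = (R−d)/(u−d) = 0.8000 and values discount at R = 1.01.
Terminal payoffs: V(4,0)=114.0400, V(4,1)=25.8300, V(4,2)=46.1900, V(4,3)=185.0500, V(4,4)=142.4800
Node (3,0) S=30.4834: V=(p*·25.8300+(1−p*)·114.0400)/1.01=43.0416; Δ=(25.8300−114.0400)/(33.5317−19.8142)=-6.4305; B=V−Δ·S=239.0638
Node (3,1) S=51.5873: V=(p*·46.1900+(1−p*)·25.8300)/1.01=41.7010; Δ=(46.1900−25.8300)/(56.7460−33.5317)=0.8770; B=V−Δ·S=-3.5435
Node (3,2) S=87.3015: V=(p*·185.0500+(1−p*)·46.1900)/1.01=155.7208; Δ=(185.0500−46.1900)/(96.0317−56.7460)=3.5346; B=V−Δ·S=-152.8570
Node (3,3) S=147.7410: V=(p*·142.4800+(1−p*)·185.0500)/1.01=149.4990; Δ=(142.4800−185.0500)/(162.5151−96.0317)=-0.6403; B=V−Δ·S=244.0990
Node (2,0) S=46.8975: V=(p*·41.7010+(1−p*)·43.0416)/1.01=41.5536; Δ=(41.7010−43.0416)/(51.5873−30.4834)=-0.0635; B=V−Δ·S=44.5327
Node (2,1) S=79.3650: V=(p*·155.7208+(1−p*)·41.7010)/1.01=131.6008; Δ=(155.7208−41.7010)/(87.3015−51.5873)=3.1926; B=V−Δ·S=-121.7765
Node (2,2) S=134.3100: V=(p*·149.4990+(1−p*)·155.7208)/1.01=149.2509; Δ=(149.4990−155.7208)/(147.7410−87.3015)=-0.1029; B=V−Δ·S=163.0770
Node (1,0) S=72.1500: V=(p*·131.6008+(1−p*)·41.5536)/1.01=112.4667; Δ=(131.6008−41.5536)/(79.3650−46.8975)=2.7735; B=V−Δ·S=-87.6383
Node (1,1) S=122.1000: V=(p*·149.2509+(1−p*)·131.6008)/1.01=144.2781; Δ=(149.2509−131.6008)/(134.3100−79.3650)=0.3212; B=V−Δ·S=105.0558
Node (0,0) S=111.0000: V=(p*·144.2781+(1−p*)·112.4667)/1.01=136.5503; Δ=(144.2781−112.4667)/(122.1000−72.1500)=0.6369; B=V−Δ·S=65.8584
The time-0 hedge costs 136.5503, which is the no-arbitrage price.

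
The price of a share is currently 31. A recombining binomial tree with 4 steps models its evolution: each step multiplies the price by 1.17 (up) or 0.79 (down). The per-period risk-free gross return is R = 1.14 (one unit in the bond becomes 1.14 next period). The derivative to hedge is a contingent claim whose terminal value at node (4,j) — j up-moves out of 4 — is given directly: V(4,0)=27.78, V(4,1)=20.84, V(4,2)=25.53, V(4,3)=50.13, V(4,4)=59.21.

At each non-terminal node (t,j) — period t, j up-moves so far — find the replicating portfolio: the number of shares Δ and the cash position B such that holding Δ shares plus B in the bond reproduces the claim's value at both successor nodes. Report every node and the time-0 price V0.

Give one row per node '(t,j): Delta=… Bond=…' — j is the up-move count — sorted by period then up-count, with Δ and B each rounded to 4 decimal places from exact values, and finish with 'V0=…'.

(0,0): Delta=0.6942 Bond=11.5372
(1,0): Delta=1.7783 Bond=-13.3995
(1,1): Delta=0.6314 Bond=15.4282
(2,0): Delta=0.4500 Bond=10.4235
(2,1): Delta=1.8552 Bond=-17.4781
(2,2): Delta=0.5606 Bond=20.5939
(3,0): Delta=-1.1949 Bond=37.0245
(3,1): Delta=0.5452 Bond=9.7278
(3,2): Delta=1.9310 Bond=-22.4668
(3,3): Delta=0.4813 Bond=27.4151
V0=33.0560

No-arbitrage ⇒ martingale measure with p* = (R−d)/(u−d) = 0.9211.
Payoff layer (t=4): V(4,0)=27.7800, V(4,1)=20.8400, V(4,2)=25.5300, V(4,3)=50.1300, V(4,4)=59.2100
(3,0): S=15.2842. Δ = (V_up−V_dn)/(S_up−S_dn) = (20.8400−27.7800)/(17.8825−12.0745) = -1.1949. V = [p*·20.8400 + (1−p*)·27.7800]/1.14 = 18.7613. B = V − Δ·S = 37.0245.
(3,1): S=22.6361. Δ = (V_up−V_dn)/(S_up−S_dn) = (25.5300−20.8400)/(26.4842−17.8825) = 0.5452. V = [p*·25.5300 + (1−p*)·20.8400]/1.14 = 22.0699. B = V − Δ·S = 9.7278.
(3,2): S=33.5244. Δ = (V_up−V_dn)/(S_up−S_dn) = (50.1300−25.5300)/(39.2235−26.4842) = 1.9310. V = [p*·50.1300 + (1−p*)·25.5300]/1.14 = 42.2701. B = V − Δ·S = -22.4668.
(3,3): S=49.6500. Δ = (V_up−V_dn)/(S_up−S_dn) = (59.2100−50.1300)/(58.0905−39.2235) = 0.4813. V = [p*·59.2100 + (1−p*)·50.1300]/1.14 = 51.3098. B = V − Δ·S = 27.4151.
(2,0): S=19.3471. Δ = (V_up−V_dn)/(S_up−S_dn) = (22.0699−18.7613)/(22.6361−15.2842) = 0.4500. V = [p*·22.0699 + (1−p*)·18.7613]/1.14 = 19.1305. B = V − Δ·S = 10.4235.
(2,1): S=28.6533. Δ = (V_up−V_dn)/(S_up−S_dn) = (42.2701−22.0699)/(33.5244−22.6361) = 1.8552. V = [p*·42.2701 + (1−p*)·22.0699]/1.14 = 35.6801. B = V − Δ·S = -17.4781.
(2,2): S=42.4359. Δ = (V_up−V_dn)/(S_up−S_dn) = (51.3098−42.2701)/(49.6500−33.5244) = 0.5606. V = [p*·51.3098 + (1−p*)·42.2701]/1.14 = 44.3826. B = V − Δ·S = 20.5939.
(1,0): S=24.4900. Δ = (V_up−V_dn)/(S_up−S_dn) = (35.6801−19.1305)/(28.6533−19.3471) = 1.7783. V = [p*·35.6801 + (1−p*)·19.1305]/1.14 = 30.1523. B = V − Δ·S = -13.3995.
(1,1): S=36.2700. Δ = (V_up−V_dn)/(S_up−S_dn) = (44.3826−35.6801)/(42.4359−28.6533) = 0.6314. V = [p*·44.3826 + (1−p*)·35.6801]/1.14 = 38.3294. B = V − Δ·S = 15.4282.
(0,0): S=31.0000. Δ = (V_up−V_dn)/(S_up−S_dn) = (38.3294−30.1523)/(36.2700−24.4900) = 0.6942. V = [p*·38.3294 + (1−p*)·30.1523]/1.14 = 33.0560. B = V − Δ·S = 11.5372.
Root portfolio cost Δ·31+B reproduces V0=33.0560.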